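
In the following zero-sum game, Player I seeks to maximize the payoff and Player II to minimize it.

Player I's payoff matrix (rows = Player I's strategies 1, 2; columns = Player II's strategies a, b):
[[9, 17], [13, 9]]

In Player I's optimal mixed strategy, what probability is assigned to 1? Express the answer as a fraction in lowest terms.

1/3

Row minima are 9 and 9, so Player I's maximin is 9; column maxima are 13 and 17, so Player II's minimax is 13. These differ, so the equilibrium is in mixed strategies.
Let Player I play 1 with probability p. Player II is indifferent when 9p + 13(1−p) = 17p + 9(1−p), giving p = 1/3.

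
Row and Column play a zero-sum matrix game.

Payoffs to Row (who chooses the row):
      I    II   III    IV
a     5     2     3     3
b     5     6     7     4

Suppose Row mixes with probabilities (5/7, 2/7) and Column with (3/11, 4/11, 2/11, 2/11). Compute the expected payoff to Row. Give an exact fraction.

Against (3/11, 4/11, 2/11, 2/11), each row's expected payoff is a: 35/11; b: 61/11.
Taking the (5/7, 2/7)-weighted average: (5/7)·(35/11) + (2/7)·(61/11) = 27/7.

27/7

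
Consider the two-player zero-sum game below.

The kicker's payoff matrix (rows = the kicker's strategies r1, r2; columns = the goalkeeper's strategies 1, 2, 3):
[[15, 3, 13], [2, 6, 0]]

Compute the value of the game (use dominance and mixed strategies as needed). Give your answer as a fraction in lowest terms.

Column 1 is strictly dominated by 3 for the goalkeeper (it gives the kicker more in every row).
The remaining 2×2 game on (r1, r2) × (2, 3) has no saddle point. Let the kicker play r1 with probability p; indifference gives 3p + 6(1−p) = 13p, so p = 3/8.
Similarly the goalkeeper's optimal q on 2 is 13/16, and the value is 3·(13/16) + (13)·(3/16) = 39/8.

39/8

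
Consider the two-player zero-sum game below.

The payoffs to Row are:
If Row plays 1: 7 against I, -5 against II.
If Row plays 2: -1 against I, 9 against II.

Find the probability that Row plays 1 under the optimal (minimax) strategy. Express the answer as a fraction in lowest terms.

Row minima are -5 and -1, so Row's maximin is -1; column maxima are 7 and 9, so Column's minimax is 7. These differ, so the equilibrium is in mixed strategies.
Let Row play 1 with probability p. Column is indifferent when 7p − (1−p) = −5p + 9(1−p), giving p = 5/11.

5/11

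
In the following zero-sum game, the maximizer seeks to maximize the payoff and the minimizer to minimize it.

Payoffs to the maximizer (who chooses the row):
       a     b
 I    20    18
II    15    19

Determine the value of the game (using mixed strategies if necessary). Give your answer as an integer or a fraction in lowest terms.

55/3

Row minima are 18 and 15, so the maximizer's maximin is 18; column maxima are 20 and 19, so the minimizer's minimax is 19. These differ, so the equilibrium is in mixed strategies.
Let the maximizer play I with probability p. The minimizer is indifferent when 20p + 15(1−p) = 18p + 19(1−p), giving p = 2/3.
Let the minimizer play a with probability q. The maximizer is indifferent when 20q + 18(1−q) = 15q + 19(1−q), giving q = 1/6.
The value is 20·(1/6) + (18)·(5/6) = 55/3.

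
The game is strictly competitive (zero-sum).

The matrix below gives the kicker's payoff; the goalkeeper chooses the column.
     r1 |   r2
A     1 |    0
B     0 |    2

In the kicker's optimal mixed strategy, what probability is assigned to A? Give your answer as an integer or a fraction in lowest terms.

Row minima are 0 and 0, so the kicker's maximin is 0; column maxima are 1 and 2, so the goalkeeper's minimax is 1. These differ, so the equilibrium is in mixed strategies.
Let the kicker play A with probability p. The goalkeeper is indifferent when p = 2(1−p), giving p = 2/3.

2/3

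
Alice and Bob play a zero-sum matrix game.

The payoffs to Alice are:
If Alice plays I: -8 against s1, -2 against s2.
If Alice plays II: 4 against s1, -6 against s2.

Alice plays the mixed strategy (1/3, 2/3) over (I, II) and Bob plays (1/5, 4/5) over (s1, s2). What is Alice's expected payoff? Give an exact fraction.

Against (1/5, 4/5), each row's expected payoff is I: -16/5; II: -4.
Taking the (1/3, 2/3)-weighted average: (1/3)·(-16/5) + (2/3)·(-4) = -56/15.

-56/15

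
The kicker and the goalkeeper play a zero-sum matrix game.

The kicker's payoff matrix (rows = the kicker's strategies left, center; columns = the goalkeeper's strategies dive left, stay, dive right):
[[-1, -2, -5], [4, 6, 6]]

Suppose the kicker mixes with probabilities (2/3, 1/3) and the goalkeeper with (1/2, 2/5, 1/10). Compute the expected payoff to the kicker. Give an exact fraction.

Against (1/2, 2/5, 1/10), each row's expected payoff is left: -9/5; center: 5.
Taking the (2/3, 1/3)-weighted average: (2/3)·(-9/5) + (1/3)·(5) = 7/15.

7/15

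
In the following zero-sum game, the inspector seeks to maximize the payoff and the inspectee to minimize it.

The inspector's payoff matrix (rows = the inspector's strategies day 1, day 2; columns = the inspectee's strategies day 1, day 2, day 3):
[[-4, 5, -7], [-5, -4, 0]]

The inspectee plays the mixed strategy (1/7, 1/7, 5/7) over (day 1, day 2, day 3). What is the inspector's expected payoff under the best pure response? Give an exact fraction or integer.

day 1: (-4)·(1/7) + (5)·(1/7) + (-7)·(5/7) = -34/7.
day 2: (-5)·(1/7) + (-4)·(1/7) + (0)·(5/7) = -9/7.
The best pure response is day 2 with expected payoff -9/7.

-9/7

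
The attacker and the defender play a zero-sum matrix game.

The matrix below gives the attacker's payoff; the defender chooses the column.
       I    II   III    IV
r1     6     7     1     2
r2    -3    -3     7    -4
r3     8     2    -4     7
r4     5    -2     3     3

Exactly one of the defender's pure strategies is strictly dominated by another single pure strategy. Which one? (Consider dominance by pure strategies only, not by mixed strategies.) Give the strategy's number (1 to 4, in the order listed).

The defender prefers columns that give the attacker less. Compare I with IV: 2 < 6, -4 < -3, 7 < 8, 3 < 5.
So IV strictly dominates I for the defender; I is strictly dominated.

1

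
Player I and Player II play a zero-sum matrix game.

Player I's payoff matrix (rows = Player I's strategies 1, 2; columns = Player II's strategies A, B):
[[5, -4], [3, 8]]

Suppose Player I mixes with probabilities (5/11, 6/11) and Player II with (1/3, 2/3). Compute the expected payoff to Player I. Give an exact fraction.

Against (1/3, 2/3), each row's expected payoff is 1: -1; 2: 19/3.
Taking the (5/11, 6/11)-weighted average: (5/11)·(-1) + (6/11)·(19/3) = 3.

3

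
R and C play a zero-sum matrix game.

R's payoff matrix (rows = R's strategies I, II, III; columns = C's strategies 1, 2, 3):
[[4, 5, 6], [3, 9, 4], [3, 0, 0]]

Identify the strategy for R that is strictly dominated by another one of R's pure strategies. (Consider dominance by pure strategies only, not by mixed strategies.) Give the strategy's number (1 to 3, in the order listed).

3

Compare III with I: 4 > 3, 5 > 0, 6 > 0.
So I strictly dominates III for R; III is strictly dominated.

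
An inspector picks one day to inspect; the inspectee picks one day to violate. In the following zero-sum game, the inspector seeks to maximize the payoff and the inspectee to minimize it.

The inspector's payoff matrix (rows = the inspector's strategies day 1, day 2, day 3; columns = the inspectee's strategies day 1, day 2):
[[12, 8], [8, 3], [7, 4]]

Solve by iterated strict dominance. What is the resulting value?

Column day 1 is strictly dominated by day 2 for the inspectee (8<12, 3<8, 4<7); eliminate day 1.
Row day 3 is strictly dominated by row day 1 (8>4); eliminate day 3.
Row day 2 is strictly dominated by row day 1 (8>3); eliminate day 2.
Only (day 1, day 2) remains, with payoff 8.

8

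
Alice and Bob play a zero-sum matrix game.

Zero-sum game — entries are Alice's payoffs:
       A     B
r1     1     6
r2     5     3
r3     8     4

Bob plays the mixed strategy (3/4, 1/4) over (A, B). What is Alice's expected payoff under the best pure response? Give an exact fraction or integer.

r1: (1)·(3/4) + (6)·(1/4) = 9/4.
r2: (5)·(3/4) + (3)·(1/4) = 9/2.
r3: (8)·(3/4) + (4)·(1/4) = 7.
The best pure response is r3 with expected payoff 7.

7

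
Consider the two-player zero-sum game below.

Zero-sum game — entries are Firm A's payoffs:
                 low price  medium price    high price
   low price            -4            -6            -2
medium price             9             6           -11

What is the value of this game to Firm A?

Column low price is strictly dominated by medium price for Firm B (it gives Firm A more in every row).
The remaining 2×2 game on (low price, medium price) × (medium price, high price) has no saddle point. Let Firm A play low price with probability p; indifference gives −6p + 6(1−p) = −2p − 11(1−p), so p = 17/21.
Similarly Firm B's optimal q on medium price is 3/7, and the value is -6·(3/7) + (-2)·(4/7) = -26/7.

-26/7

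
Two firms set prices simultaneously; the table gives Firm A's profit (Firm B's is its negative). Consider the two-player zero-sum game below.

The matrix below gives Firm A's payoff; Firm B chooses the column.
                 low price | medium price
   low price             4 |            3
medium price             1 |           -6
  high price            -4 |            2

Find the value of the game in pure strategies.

Row minima: 3, -6, -4 → Firm A's maximin is 3.
Column maxima: 4, 3 → Firm B's minimax is 3.
They coincide at (low price, medium price), so the value is 3.

3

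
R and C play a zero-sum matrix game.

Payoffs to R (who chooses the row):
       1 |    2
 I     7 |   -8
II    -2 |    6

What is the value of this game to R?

26/23

Row minima are -8 and -2, so R's maximin is -2; column maxima are 7 and 6, so C's minimax is 6. These differ, so the equilibrium is in mixed strategies.
Let R play I with probability p. C is indifferent when 7p − 2(1−p) = −8p + 6(1−p), giving p = 8/23.
Let C play 1 with probability q. R is indifferent when 7q − 8(1−q) = −2q + 6(1−q), giving q = 14/23.
The value is 7·(14/23) + (-8)·(9/23) = 26/23.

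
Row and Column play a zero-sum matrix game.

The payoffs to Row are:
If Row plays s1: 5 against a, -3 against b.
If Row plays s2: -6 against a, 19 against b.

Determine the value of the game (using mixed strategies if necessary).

7/3

Row minima are -3 and -6, so Row's maximin is -3; column maxima are 5 and 19, so Column's minimax is 5. These differ, so the equilibrium is in mixed strategies.
Let Row play s1 with probability p. Column is indifferent when 5p − 6(1−p) = −3p + 19(1−p), giving p = 25/33.
Let Column play a with probability q. Row is indifferent when 5q − 3(1−q) = −6q + 19(1−q), giving q = 2/3.
The value is 5·(2/3) + (-3)·(1/3) = 7/3.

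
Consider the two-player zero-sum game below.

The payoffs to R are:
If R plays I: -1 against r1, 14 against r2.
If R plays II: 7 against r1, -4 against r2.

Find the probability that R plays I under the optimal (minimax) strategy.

Row minima are -1 and -4, so R's maximin is -1; column maxima are 7 and 14, so C's minimax is 7. These differ, so the equilibrium is in mixed strategies.
Let R play I with probability p. C is indifferent when −p + 7(1−p) = 14p − 4(1−p), giving p = 11/26.

11/26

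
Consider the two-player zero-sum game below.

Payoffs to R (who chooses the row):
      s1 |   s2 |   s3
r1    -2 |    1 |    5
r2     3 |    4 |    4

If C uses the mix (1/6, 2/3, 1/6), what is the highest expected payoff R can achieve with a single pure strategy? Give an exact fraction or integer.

r1: (-2)·(1/6) + (1)·(2/3) + (5)·(1/6) = 7/6.
r2: (3)·(1/6) + (4)·(2/3) + (4)·(1/6) = 23/6.
The best pure response is r2 with expected payoff 23/6.

23/6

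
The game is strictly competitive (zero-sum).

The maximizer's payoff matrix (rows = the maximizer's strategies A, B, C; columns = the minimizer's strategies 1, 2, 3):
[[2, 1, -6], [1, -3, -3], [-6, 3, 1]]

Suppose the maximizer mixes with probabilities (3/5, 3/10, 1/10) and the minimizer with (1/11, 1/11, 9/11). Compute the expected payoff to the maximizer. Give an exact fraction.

-387/110

Against (1/11, 1/11, 9/11), each row's expected payoff is A: -51/11; B: -29/11; C: 6/11.
Taking the (3/5, 3/10, 1/10)-weighted average: (3/5)·(-51/11) + (3/10)·(-29/11) + (1/10)·(6/11) = -387/110.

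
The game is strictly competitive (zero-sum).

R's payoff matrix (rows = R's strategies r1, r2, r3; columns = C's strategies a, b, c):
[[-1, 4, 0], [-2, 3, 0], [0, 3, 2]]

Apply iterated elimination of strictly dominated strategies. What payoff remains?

Column b is strictly dominated by a for C (-1<4, -2<3, 0<3); eliminate b.
Row r2 is strictly dominated by row r3 (0>-2, 2>0); eliminate r2.
Row r1 is strictly dominated by row r3 (0>-1, 2>0); eliminate r1.
Column c is strictly dominated by a for C (0<2); eliminate c.
Only (r3, a) remains, with payoff 0.

0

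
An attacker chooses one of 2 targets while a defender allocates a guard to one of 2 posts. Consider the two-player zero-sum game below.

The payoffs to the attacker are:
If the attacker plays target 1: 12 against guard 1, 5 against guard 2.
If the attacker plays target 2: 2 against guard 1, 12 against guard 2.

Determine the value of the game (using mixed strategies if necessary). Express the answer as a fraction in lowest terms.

Row minima are 5 and 2, so the attacker's maximin is 5; column maxima are 12 and 12, so the defender's minimax is 12. These differ, so the equilibrium is in mixed strategies.
Let the attacker play target 1 with probability p. The defender is indifferent when 12p + 2(1−p) = 5p + 12(1−p), giving p = 10/17.
Let the defender play guard 1 with probability q. The attacker is indifferent when 12q + 5(1−q) = 2q + 12(1−q), giving q = 7/17.
The value is 12·(7/17) + (5)·(10/17) = 134/17.

134/17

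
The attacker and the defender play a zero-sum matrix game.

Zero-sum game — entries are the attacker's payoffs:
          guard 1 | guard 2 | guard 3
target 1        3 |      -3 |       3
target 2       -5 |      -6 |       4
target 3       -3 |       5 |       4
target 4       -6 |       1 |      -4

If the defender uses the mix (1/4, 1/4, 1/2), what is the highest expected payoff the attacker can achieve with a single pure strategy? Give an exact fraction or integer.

5/2

target 1: (3)·(1/4) + (-3)·(1/4) + (3)·(1/2) = 3/2.
target 2: (-5)·(1/4) + (-6)·(1/4) + (4)·(1/2) = -3/4.
target 3: (-3)·(1/4) + (5)·(1/4) + (4)·(1/2) = 5/2.
target 4: (-6)·(1/4) + (1)·(1/4) + (-4)·(1/2) = -13/4.
The best pure response is target 3 with expected payoff 5/2.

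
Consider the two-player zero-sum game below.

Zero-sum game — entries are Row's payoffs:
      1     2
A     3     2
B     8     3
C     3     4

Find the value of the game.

23/6

Row A is strictly dominated by row B, so Row never plays it.
The remaining 2×2 game on (B, C) × (1, 2) has no saddle point. Let Row play B with probability p; indifference gives 8p + 3(1−p) = 3p + 4(1−p), so p = 1/6.
Similarly Column's optimal q on 1 is 1/6, and the value is 8·(1/6) + (3)·(5/6) = 23/6.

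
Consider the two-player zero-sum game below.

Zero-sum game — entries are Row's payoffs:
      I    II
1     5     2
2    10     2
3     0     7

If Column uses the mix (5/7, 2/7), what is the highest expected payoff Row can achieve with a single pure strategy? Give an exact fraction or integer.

1: (5)·(5/7) + (2)·(2/7) = 29/7.
2: (10)·(5/7) + (2)·(2/7) = 54/7.
3: (0)·(5/7) + (7)·(2/7) = 2.
The best pure response is 2 with expected payoff 54/7.

54/7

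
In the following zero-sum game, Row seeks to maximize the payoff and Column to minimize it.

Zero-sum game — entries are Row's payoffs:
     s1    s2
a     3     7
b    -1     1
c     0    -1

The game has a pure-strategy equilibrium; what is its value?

3

Row minima: 3, -1, -1 → Row's maximin is 3.
Column maxima: 3, 7 → Column's minimax is 3.
They coincide at (a, s1), so the value is 3.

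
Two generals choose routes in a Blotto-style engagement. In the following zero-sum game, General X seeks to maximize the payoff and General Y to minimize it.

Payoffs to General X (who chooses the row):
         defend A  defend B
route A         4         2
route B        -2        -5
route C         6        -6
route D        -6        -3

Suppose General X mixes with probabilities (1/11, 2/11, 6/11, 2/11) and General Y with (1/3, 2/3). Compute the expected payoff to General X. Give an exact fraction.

Against (1/3, 2/3), each row's expected payoff is route A: 8/3; route B: -4; route C: -2; route D: -4.
Taking the (1/11, 2/11, 6/11, 2/11)-weighted average: (1/11)·(8/3) + (2/11)·(-4) + (6/11)·(-2) + (2/11)·(-4) = -76/33.

-76/33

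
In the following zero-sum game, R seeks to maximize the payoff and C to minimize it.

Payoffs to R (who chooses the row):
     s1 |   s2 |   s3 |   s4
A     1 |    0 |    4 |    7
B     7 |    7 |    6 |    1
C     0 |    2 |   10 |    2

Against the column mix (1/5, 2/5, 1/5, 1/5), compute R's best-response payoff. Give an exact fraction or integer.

A: (1)·(1/5) + (0)·(2/5) + (4)·(1/5) + (7)·(1/5) = 12/5.
B: (7)·(1/5) + (7)·(2/5) + (6)·(1/5) + (1)·(1/5) = 28/5.
C: (0)·(1/5) + (2)·(2/5) + (10)·(1/5) + (2)·(1/5) = 16/5.
The best pure response is B with expected payoff 28/5.

28/5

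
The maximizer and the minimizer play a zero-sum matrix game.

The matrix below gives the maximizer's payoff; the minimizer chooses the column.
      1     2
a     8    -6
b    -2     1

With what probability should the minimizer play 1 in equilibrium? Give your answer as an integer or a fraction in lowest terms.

Row minima are -6 and -2, so the maximizer's maximin is -2; column maxima are 8 and 1, so the minimizer's minimax is 1. These differ, so the equilibrium is in mixed strategies.
Let the minimizer play 1 with probability q. The maximizer is indifferent when 8q − 6(1−q) = −2q + (1−q), giving q = 7/17.

7/17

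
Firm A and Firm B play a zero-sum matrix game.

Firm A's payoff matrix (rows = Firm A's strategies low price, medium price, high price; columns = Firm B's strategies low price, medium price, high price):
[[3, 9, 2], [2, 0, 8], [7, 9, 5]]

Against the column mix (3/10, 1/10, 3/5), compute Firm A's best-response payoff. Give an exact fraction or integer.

6

low price: (3)·(3/10) + (9)·(1/10) + (2)·(3/5) = 3.
medium price: (2)·(3/10) + (0)·(1/10) + (8)·(3/5) = 27/5.
high price: (7)·(3/10) + (9)·(1/10) + (5)·(3/5) = 6.
The best pure response is high price with expected payoff 6.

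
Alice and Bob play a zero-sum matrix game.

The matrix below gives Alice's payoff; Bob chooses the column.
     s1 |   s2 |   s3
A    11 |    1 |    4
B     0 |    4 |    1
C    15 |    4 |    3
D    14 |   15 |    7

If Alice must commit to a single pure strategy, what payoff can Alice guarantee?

7

The worst-case payoff for each row is A: 1, B: 0, C: 3, D: 7.
The best of these is 7.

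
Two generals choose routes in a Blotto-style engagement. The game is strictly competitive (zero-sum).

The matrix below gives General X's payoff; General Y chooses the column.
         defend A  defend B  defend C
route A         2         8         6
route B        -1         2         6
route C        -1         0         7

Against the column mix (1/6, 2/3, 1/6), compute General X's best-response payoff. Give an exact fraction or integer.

20/3

route A: (2)·(1/6) + (8)·(2/3) + (6)·(1/6) = 20/3.
route B: (-1)·(1/6) + (2)·(2/3) + (6)·(1/6) = 13/6.
route C: (-1)·(1/6) + (0)·(2/3) + (7)·(1/6) = 1.
The best pure response is route A with expected payoff 20/3.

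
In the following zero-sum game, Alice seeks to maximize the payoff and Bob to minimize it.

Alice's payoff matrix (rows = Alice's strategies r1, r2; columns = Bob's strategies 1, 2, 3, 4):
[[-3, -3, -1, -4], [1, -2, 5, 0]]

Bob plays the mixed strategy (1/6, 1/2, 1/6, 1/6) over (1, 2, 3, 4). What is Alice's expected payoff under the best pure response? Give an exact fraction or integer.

r1: (-3)·(1/6) + (-3)·(1/2) + (-1)·(1/6) + (-4)·(1/6) = -17/6.
r2: (1)·(1/6) + (-2)·(1/2) + (5)·(1/6) + (0)·(1/6) = 0.
The best pure response is r2 with expected payoff 0.

0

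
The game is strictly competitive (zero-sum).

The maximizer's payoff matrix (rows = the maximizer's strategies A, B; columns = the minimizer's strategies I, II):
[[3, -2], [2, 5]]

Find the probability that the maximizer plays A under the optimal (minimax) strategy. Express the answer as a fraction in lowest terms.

3/8

Row minima are -2 and 2, so the maximizer's maximin is 2; column maxima are 3 and 5, so the minimizer's minimax is 3. These differ, so the equilibrium is in mixed strategies.
Let the maximizer play A with probability p. The minimizer is indifferent when 3p + 2(1−p) = −2p + 5(1−p), giving p = 3/8.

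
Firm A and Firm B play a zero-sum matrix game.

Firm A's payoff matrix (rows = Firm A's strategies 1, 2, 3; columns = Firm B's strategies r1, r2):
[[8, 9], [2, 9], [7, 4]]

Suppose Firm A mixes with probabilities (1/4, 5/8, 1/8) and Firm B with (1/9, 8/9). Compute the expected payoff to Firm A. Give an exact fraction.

Against (1/9, 8/9), each row's expected payoff is 1: 80/9; 2: 74/9; 3: 13/3.
Taking the (1/4, 5/8, 1/8)-weighted average: (1/4)·(80/9) + (5/8)·(74/9) + (1/8)·(13/3) = 569/72.

569/72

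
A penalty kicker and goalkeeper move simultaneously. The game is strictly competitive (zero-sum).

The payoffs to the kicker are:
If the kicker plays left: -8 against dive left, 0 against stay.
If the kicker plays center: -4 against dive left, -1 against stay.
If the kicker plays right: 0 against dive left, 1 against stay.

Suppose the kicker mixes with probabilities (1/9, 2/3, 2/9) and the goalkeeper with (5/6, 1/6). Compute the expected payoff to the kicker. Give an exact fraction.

Against (5/6, 1/6), each row's expected payoff is left: -20/3; center: -7/2; right: 1/6.
Taking the (1/9, 2/3, 2/9)-weighted average: (1/9)·(-20/3) + (2/3)·(-7/2) + (2/9)·(1/6) = -82/27.

-82/27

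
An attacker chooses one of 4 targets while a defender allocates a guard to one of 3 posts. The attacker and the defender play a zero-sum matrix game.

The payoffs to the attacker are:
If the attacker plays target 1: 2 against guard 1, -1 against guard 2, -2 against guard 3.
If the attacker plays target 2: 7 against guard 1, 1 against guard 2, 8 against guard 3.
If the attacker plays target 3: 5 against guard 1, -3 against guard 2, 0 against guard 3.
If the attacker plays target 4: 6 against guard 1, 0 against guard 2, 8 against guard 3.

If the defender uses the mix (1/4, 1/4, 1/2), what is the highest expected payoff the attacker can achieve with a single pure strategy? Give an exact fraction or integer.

6

target 1: (2)·(1/4) + (-1)·(1/4) + (-2)·(1/2) = -3/4.
target 2: (7)·(1/4) + (1)·(1/4) + (8)·(1/2) = 6.
target 3: (5)·(1/4) + (-3)·(1/4) + (0)·(1/2) = 1/2.
target 4: (6)·(1/4) + (0)·(1/4) + (8)·(1/2) = 11/2.
The best pure response is target 2 with expected payoff 6.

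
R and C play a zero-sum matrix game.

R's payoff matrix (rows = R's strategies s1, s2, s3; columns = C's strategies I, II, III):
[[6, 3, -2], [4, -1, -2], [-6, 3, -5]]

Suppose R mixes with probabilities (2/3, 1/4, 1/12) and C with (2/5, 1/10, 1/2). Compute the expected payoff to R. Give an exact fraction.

Against (2/5, 1/10, 1/2), each row's expected payoff is s1: 17/10; s2: 1/2; s3: -23/5.
Taking the (2/3, 1/4, 1/12)-weighted average: (2/3)·(17/10) + (1/4)·(1/2) + (1/12)·(-23/5) = 7/8.

7/8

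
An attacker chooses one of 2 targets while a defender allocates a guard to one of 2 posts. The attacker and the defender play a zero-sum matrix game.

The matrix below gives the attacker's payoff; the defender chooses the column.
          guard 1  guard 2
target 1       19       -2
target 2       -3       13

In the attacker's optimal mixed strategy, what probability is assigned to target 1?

Row minima are -2 and -3, so the attacker's maximin is -2; column maxima are 19 and 13, so the defender's minimax is 13. These differ, so the equilibrium is in mixed strategies.
Let the attacker play target 1 with probability p. The defender is indifferent when 19p − 3(1−p) = −2p + 13(1−p), giving p = 16/37.

16/37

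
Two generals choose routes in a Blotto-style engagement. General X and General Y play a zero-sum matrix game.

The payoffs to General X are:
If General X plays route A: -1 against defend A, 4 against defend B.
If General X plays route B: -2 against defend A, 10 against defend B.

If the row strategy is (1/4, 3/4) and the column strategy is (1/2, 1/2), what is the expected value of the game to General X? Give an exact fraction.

Against (1/2, 1/2), each row's expected payoff is route A: 3/2; route B: 4.
Taking the (1/4, 3/4)-weighted average: (1/4)·(3/2) + (3/4)·(4) = 27/8.

27/8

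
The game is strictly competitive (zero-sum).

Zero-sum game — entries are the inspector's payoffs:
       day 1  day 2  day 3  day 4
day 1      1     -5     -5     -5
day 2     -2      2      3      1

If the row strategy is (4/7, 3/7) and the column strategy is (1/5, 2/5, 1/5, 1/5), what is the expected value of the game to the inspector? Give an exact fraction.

Against (1/5, 2/5, 1/5, 1/5), each row's expected payoff is day 1: -19/5; day 2: 6/5.
Taking the (4/7, 3/7)-weighted average: (4/7)·(-19/5) + (3/7)·(6/5) = -58/35.

-58/35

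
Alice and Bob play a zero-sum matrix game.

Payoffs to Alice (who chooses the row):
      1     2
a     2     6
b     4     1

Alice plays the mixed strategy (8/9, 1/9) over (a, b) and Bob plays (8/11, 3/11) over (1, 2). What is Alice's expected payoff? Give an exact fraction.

Against (8/11, 3/11), each row's expected payoff is a: 34/11; b: 35/11.
Taking the (8/9, 1/9)-weighted average: (8/9)·(34/11) + (1/9)·(35/11) = 307/99.

307/99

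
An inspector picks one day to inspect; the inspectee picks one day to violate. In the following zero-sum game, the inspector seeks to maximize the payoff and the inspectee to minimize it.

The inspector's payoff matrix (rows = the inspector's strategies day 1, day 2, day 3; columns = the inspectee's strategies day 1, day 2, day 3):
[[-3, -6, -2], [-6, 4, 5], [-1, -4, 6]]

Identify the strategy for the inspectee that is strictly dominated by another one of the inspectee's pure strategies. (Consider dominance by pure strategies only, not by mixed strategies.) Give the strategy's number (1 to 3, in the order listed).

3

The inspectee prefers columns that give the inspector less. Compare day 3 with day 1: -3 < -2, -6 < 5, -1 < 6.
So day 1 strictly dominates day 3 for the inspectee; day 3 is strictly dominated.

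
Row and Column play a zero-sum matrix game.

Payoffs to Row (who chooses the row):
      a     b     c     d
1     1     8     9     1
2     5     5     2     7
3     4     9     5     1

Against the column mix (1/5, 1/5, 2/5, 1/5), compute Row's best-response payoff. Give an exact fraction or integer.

1: (1)·(1/5) + (8)·(1/5) + (9)·(2/5) + (1)·(1/5) = 28/5.
2: (5)·(1/5) + (5)·(1/5) + (2)·(2/5) + (7)·(1/5) = 21/5.
3: (4)·(1/5) + (9)·(1/5) + (5)·(2/5) + (1)·(1/5) = 24/5.
The best pure response is 1 with expected payoff 28/5.

28/5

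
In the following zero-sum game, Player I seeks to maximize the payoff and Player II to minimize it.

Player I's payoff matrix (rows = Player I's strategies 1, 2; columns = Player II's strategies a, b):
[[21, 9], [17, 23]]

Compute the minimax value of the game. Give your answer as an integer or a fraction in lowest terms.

55/3

Row minima are 9 and 17, so Player I's maximin is 17; column maxima are 21 and 23, so Player II's minimax is 21. These differ, so the equilibrium is in mixed strategies.
Let Player I play 1 with probability p. Player II is indifferent when 21p + 17(1−p) = 9p + 23(1−p), giving p = 1/3.
Let Player II play a with probability q. Player I is indifferent when 21q + 9(1−q) = 17q + 23(1−q), giving q = 7/9.
The value is 21·(7/9) + (9)·(2/9) = 55/3.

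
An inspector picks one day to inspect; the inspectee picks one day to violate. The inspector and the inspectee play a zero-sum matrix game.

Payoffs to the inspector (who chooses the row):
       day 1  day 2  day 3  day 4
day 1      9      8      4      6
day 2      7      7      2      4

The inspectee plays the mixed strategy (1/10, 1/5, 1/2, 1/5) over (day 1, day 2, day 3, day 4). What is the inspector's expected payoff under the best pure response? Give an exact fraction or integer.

day 1: (9)·(1/10) + (8)·(1/5) + (4)·(1/2) + (6)·(1/5) = 57/10.
day 2: (7)·(1/10) + (7)·(1/5) + (2)·(1/2) + (4)·(1/5) = 39/10.
The best pure response is day 1 with expected payoff 57/10.

57/10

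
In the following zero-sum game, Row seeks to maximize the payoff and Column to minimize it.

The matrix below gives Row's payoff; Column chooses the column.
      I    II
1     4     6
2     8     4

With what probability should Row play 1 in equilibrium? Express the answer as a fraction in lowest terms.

Row minima are 4 and 4, so Row's maximin is 4; column maxima are 8 and 6, so Column's minimax is 6. These differ, so the equilibrium is in mixed strategies.
Let Row play 1 with probability p. Column is indifferent when 4p + 8(1−p) = 6p + 4(1−p), giving p = 2/3.

2/3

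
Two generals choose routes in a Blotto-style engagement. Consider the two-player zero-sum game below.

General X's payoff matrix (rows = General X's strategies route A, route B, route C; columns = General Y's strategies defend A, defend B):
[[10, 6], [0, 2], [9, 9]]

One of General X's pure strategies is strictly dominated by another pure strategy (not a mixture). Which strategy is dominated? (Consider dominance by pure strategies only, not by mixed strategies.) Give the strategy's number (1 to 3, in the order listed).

2

Compare route B with route A: 10 > 0, 6 > 2.
So route A strictly dominates route B for General X; route B is strictly dominated.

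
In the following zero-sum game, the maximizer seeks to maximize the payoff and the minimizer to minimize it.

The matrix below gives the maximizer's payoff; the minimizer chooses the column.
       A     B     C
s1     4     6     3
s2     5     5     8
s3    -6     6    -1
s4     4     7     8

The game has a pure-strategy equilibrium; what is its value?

5

Row minima: 3, 5, -6, 4 → the maximizer's maximin is 5.
Column maxima: 5, 7, 8 → the minimizer's minimax is 5.
They coincide at (s2, A), so the value is 5.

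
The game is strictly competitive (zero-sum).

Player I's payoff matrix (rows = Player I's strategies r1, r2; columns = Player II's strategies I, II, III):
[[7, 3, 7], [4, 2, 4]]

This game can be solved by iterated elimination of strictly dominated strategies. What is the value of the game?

3

Row r2 is strictly dominated by row r1 (7>4, 3>2, 7>4); eliminate r2.
Column I is strictly dominated by II for Player II (3<7); eliminate I.
Column III is strictly dominated by II for Player II (3<7); eliminate III.
Only (r1, II) remains, with payoff 3.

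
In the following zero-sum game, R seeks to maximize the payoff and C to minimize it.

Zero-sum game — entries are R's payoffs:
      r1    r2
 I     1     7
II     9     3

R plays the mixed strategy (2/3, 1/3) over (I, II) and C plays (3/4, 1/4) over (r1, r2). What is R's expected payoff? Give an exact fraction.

Against (3/4, 1/4), each row's expected payoff is I: 5/2; II: 15/2.
Taking the (2/3, 1/3)-weighted average: (2/3)·(5/2) + (1/3)·(15/2) = 25/6.

25/6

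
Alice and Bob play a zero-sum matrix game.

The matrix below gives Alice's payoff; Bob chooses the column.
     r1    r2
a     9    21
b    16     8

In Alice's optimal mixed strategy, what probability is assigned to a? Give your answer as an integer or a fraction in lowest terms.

Row minima are 9 and 8, so Alice's maximin is 9; column maxima are 16 and 21, so Bob's minimax is 16. These differ, so the equilibrium is in mixed strategies.
Let Alice play a with probability p. Bob is indifferent when 9p + 16(1−p) = 21p + 8(1−p), giving p = 2/5.

2/5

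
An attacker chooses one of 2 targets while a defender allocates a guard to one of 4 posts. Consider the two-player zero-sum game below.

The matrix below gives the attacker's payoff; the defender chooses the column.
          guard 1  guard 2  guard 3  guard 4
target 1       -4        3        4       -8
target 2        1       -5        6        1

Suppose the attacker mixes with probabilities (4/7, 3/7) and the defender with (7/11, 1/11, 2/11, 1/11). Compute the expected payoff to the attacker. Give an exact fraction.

Against (7/11, 1/11, 2/11, 1/11), each row's expected payoff is target 1: -25/11; target 2: 15/11.
Taking the (4/7, 3/7)-weighted average: (4/7)·(-25/11) + (3/7)·(15/11) = -5/7.

-5/7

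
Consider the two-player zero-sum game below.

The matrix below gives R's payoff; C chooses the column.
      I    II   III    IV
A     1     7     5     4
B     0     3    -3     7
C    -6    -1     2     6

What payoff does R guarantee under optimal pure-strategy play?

1

Row minima: 1, -3, -6 → R's maximin is 1.
Column maxima: 1, 7, 5, 7 → C's minimax is 1.
They coincide at (A, I), so the value is 1.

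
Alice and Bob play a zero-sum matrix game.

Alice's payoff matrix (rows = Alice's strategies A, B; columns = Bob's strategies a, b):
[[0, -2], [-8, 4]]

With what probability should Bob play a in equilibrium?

3/7

Row minima are -2 and -8, so Alice's maximin is -2; column maxima are 0 and 4, so Bob's minimax is 0. These differ, so the equilibrium is in mixed strategies.
Let Bob play a with probability q. Alice is indifferent when −2(1−q) = −8q + 4(1−q), giving q = 3/7.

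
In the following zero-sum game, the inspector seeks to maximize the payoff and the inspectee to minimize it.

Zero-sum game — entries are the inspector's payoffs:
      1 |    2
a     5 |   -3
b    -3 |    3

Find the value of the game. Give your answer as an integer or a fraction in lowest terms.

Row minima are -3 and -3, so the inspector's maximin is -3; column maxima are 5 and 3, so the inspectee's minimax is 3. These differ, so the equilibrium is in mixed strategies.
Let the inspector play a with probability p. The inspectee is indifferent when 5p − 3(1−p) = −3p + 3(1−p), giving p = 3/7.
Let the inspectee play 1 with probability q. The inspector is indifferent when 5q − 3(1−q) = −3q + 3(1−q), giving q = 3/7.
The value is 5·(3/7) + (-3)·(4/7) = 3/7.

3/7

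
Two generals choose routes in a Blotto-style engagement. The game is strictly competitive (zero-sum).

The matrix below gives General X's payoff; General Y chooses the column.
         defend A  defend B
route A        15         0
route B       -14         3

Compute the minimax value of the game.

Row minima are 0 and -14, so General X's maximin is 0; column maxima are 15 and 3, so General Y's minimax is 3. These differ, so the equilibrium is in mixed strategies.
Let General X play route A with probability p. General Y is indifferent when 15p − 14(1−p) = 3(1−p), giving p = 17/32.
Let General Y play defend A with probability q. General X is indifferent when 15q = −14q + 3(1−q), giving q = 3/32.
The value is 15·(3/32) + (0)·(29/32) = 45/32.

45/32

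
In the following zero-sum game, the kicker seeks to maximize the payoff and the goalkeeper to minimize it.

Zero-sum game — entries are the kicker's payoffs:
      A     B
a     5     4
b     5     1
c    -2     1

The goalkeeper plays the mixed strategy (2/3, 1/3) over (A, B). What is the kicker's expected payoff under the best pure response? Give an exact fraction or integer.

a: (5)·(2/3) + (4)·(1/3) = 14/3.
b: (5)·(2/3) + (1)·(1/3) = 11/3.
c: (-2)·(2/3) + (1)·(1/3) = -1.
The best pure response is a with expected payoff 14/3.

14/3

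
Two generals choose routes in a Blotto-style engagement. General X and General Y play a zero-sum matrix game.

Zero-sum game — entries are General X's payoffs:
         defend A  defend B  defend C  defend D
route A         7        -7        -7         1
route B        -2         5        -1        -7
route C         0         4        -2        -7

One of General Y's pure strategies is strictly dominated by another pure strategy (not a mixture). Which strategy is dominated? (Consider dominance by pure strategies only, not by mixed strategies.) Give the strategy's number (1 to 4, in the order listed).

1

General Y prefers columns that give General X less. Compare defend A with defend D: 1 < 7, -7 < -2, -7 < 0.
So defend D strictly dominates defend A for General Y; defend A is strictly dominated.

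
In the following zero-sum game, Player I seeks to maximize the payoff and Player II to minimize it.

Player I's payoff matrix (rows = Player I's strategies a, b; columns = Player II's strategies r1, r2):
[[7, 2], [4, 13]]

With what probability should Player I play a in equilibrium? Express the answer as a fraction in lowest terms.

9/14

Row minima are 2 and 4, so Player I's maximin is 4; column maxima are 7 and 13, so Player II's minimax is 7. These differ, so the equilibrium is in mixed strategies.
Let Player I play a with probability p. Player II is indifferent when 7p + 4(1−p) = 2p + 13(1−p), giving p = 9/14.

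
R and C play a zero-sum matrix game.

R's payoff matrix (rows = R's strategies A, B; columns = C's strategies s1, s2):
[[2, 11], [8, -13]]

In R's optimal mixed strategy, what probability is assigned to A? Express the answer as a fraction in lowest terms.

Row minima are 2 and -13, so R's maximin is 2; column maxima are 8 and 11, so C's minimax is 8. These differ, so the equilibrium is in mixed strategies.
Let R play A with probability p. C is indifferent when 2p + 8(1−p) = 11p − 13(1−p), giving p = 7/10.

7/10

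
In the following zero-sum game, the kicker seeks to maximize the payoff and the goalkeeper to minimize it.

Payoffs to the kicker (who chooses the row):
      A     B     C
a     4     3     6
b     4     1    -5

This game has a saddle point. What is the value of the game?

3

Row minima: 3, -5 → the kicker's maximin is 3.
Column maxima: 4, 3, 6 → the goalkeeper's minimax is 3.
They coincide at (a, B), so the value is 3.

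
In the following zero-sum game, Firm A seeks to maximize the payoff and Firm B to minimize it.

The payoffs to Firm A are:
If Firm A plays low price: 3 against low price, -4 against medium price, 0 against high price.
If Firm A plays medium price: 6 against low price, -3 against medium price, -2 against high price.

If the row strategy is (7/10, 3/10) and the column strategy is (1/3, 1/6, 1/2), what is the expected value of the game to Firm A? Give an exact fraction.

Against (1/3, 1/6, 1/2), each row's expected payoff is low price: 1/3; medium price: 1/2.
Taking the (7/10, 3/10)-weighted average: (7/10)·(1/3) + (3/10)·(1/2) = 23/60.

23/60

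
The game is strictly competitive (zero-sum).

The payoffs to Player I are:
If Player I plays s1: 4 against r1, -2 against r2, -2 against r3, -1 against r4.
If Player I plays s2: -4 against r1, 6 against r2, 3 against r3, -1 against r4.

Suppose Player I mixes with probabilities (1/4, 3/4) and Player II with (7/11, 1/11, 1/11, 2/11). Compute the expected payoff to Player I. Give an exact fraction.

-41/44

Against (7/11, 1/11, 1/11, 2/11), each row's expected payoff is s1: 2; s2: -21/11.
Taking the (1/4, 3/4)-weighted average: (1/4)·(2) + (3/4)·(-21/11) = -41/44.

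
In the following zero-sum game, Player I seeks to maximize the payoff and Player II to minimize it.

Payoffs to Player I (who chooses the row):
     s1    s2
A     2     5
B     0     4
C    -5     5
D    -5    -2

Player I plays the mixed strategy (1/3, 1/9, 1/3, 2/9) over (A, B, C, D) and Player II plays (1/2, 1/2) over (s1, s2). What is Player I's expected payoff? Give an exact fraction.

Against (1/2, 1/2), each row's expected payoff is A: 7/2; B: 2; C: 0; D: -7/2.
Taking the (1/3, 1/9, 1/3, 2/9)-weighted average: (1/3)·(7/2) + (1/9)·(2) + (1/3)·(0) + (2/9)·(-7/2) = 11/18.

11/18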